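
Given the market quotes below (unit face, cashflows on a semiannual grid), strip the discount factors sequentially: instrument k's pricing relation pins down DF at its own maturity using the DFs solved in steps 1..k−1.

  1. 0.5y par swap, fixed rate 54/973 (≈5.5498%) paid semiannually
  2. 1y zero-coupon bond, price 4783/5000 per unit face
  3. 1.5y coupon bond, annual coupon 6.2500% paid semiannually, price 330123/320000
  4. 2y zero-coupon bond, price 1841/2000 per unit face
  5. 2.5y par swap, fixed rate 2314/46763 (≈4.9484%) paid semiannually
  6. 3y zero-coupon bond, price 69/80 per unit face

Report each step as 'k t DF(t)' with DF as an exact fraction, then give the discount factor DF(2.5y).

1 1/2 973/1000
2 1 4783/5000
3 3/2 9419/10000
4 2 1841/2000
5 5/2 8843/10000
6 3 69/80
DF(2.5y) = 8843/10000 ≈ 0.884300

step 1 [0.5y] swap r/2=27/973: DF=(1 − 27/973·(0))/(1+27/973) = 973/1000 ≈ 0.973000
step 2 [1y] zero: DF = P = 4783/5000 ≈ 0.956600
step 3 [1.5y] bond c/2=1/32: DF=(330123/320000 − 1/32·(0.973000+0.956600))/(1+1/32) = 9419/10000 ≈ 0.941900
step 4 [2y] zero: DF = P = 1841/2000 ≈ 0.920500
step 5 [2.5y] swap r/2=1157/46763: DF=(1 − 1157/46763·(0.973000+0.956600+0.941900+0.920500))/(1+1157/46763) = 8843/10000 ≈ 0.884300
step 6 [3y] zero: DF = P = 69/80 ≈ 0.862500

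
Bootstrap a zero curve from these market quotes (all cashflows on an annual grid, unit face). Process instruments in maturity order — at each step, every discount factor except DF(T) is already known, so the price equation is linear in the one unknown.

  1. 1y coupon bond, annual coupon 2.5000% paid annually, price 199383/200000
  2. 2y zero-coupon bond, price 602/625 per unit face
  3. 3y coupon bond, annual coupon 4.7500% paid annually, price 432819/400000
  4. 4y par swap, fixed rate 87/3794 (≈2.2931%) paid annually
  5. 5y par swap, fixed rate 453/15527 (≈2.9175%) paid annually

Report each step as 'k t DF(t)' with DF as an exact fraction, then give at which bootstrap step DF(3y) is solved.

step 1 [1y] bond c/1=1/40: DF=(199383/200000 − 1/40·(0))/(1+1/40) = 4863/5000 ≈ 0.972600
step 2 [2y] zero: DF = P = 602/625 ≈ 0.963200
step 3 [3y] bond c/1=19/400: DF=(432819/400000 − 19/400·(0.972600+0.963200))/(1+19/400) = 2363/2500 ≈ 0.945200
step 4 [4y] swap r/1=87/3794: DF=(1 − 87/3794·(0.972600+0.963200+0.945200))/(1+87/3794) = 913/1000 ≈ 0.913000
step 5 [5y] swap r/1=453/15527: DF=(1 − 453/15527·(0.972600+0.963200+0.945200+0.913000))/(1+453/15527) = 8641/10000 ≈ 0.864100

1 1 4863/5000
2 2 602/625
3 3 2363/2500
4 4 913/1000
5 5 8641/10000
DF(3y) is solved at step 3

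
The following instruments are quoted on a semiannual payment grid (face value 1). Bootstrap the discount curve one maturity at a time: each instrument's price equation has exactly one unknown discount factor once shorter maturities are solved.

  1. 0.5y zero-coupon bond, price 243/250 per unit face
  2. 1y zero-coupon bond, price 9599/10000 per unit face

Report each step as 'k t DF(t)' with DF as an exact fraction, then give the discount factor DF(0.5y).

1 1/2 243/250
2 1 9599/10000
DF(0.5y) = 243/250 ≈ 0.972000

step 1 [0.5y] zero: DF = P = 243/250 ≈ 0.972000
step 2 [1y] zero: DF = P = 9599/10000 ≈ 0.959900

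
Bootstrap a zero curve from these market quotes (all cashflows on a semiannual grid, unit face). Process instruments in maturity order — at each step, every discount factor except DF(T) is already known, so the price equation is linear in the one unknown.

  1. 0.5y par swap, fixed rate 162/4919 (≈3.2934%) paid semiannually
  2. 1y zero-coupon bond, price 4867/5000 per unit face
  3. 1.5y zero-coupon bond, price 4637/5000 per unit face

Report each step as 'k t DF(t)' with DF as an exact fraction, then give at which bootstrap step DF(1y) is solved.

step 1 [0.5y] swap r/2=81/4919: DF=(1 − 81/4919·(0))/(1+81/4919) = 4919/5000 ≈ 0.983800
step 2 [1y] zero: DF = P = 4867/5000 ≈ 0.973400
step 3 [1.5y] zero: DF = P = 4637/5000 ≈ 0.927400

1 1/2 4919/5000
2 1 4867/5000
3 3/2 4637/5000
DF(1y) is solved at step 2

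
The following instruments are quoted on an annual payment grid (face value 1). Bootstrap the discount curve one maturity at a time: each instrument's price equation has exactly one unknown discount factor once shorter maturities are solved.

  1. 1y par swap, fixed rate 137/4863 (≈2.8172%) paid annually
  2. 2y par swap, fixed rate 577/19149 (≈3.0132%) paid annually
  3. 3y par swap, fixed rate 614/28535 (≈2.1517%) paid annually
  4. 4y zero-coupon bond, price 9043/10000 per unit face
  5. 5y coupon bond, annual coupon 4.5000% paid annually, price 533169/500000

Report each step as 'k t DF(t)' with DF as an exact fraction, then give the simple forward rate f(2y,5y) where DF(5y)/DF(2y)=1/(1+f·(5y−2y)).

step 1 [1y] swap r/1=137/4863: DF=(1 − 137/4863·(0))/(1+137/4863) = 4863/5000 ≈ 0.972600
step 2 [2y] swap r/1=577/19149: DF=(1 − 577/19149·(0.972600))/(1+577/19149) = 9423/10000 ≈ 0.942300
step 3 [3y] swap r/1=614/28535: DF=(1 − 614/28535·(0.972600+0.942300))/(1+614/28535) = 4693/5000 ≈ 0.938600
step 4 [4y] zero: DF = P = 9043/10000 ≈ 0.904300
step 5 [5y] bond c/1=9/200: DF=(533169/500000 − 9/200·(0.972600+0.942300+0.938600+0.904300))/(1+9/200) = 4293/5000 ≈ 0.858600

1 1 4863/5000
2 2 9423/10000
3 3 4693/5000
4 4 9043/10000
5 5 4293/5000
f(2y,5y) = ((9423/10000)/(4293/5000) − 1)/(3) = 31/954 ≈ 3.2495%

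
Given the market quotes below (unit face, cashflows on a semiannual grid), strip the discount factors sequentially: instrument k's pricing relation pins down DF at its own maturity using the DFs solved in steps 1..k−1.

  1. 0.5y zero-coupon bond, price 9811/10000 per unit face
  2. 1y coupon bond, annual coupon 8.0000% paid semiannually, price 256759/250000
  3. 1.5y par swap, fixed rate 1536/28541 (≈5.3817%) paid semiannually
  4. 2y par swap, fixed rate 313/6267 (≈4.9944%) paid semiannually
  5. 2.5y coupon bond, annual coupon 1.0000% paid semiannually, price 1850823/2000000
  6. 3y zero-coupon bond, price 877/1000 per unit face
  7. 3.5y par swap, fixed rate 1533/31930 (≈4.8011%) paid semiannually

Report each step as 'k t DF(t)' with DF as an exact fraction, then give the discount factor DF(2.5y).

1 1/2 9811/10000
2 1 4749/5000
3 3/2 577/625
4 2 9061/10000
5 5/2 9021/10000
6 3 877/1000
7 7/2 8467/10000
DF(2.5y) = 9021/10000 ≈ 0.902100

step 1 [0.5y] zero: DF = P = 9811/10000 ≈ 0.981100
step 2 [1y] bond c/2=1/25: DF=(256759/250000 − 1/25·(0.981100))/(1+1/25) = 4749/5000 ≈ 0.949800
step 3 [1.5y] swap r/2=768/28541: DF=(1 − 768/28541·(0.981100+0.949800))/(1+768/28541) = 577/625 ≈ 0.923200
step 4 [2y] swap r/2=313/12534: DF=(1 − 313/12534·(0.981100+0.949800+0.923200))/(1+313/12534) = 9061/10000 ≈ 0.906100
step 5 [2.5y] bond c/2=1/200: DF=(1850823/2000000 − 1/200·(0.981100+0.949800+0.923200+0.906100))/(1+1/200) = 9021/10000 ≈ 0.902100
step 6 [3y] zero: DF = P = 877/1000 ≈ 0.877000
step 7 [3.5y] swap r/2=1533/63860: DF=(1 − 1533/63860·(0.981100+0.949800+0.923200+0.906100+0.902100+0.877000))/(1+1533/63860) = 8467/10000 ≈ 0.846700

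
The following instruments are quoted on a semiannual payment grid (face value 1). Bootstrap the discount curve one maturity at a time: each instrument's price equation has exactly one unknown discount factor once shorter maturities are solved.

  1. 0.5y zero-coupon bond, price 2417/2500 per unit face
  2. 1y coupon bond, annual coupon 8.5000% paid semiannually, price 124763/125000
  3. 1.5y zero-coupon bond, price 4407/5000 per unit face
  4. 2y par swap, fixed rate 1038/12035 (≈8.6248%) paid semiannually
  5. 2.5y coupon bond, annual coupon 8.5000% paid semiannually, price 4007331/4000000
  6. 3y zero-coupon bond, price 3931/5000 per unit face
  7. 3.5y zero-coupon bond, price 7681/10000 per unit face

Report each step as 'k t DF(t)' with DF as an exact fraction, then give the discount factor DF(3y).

step 1 [0.5y] zero: DF = P = 2417/2500 ≈ 0.966800
step 2 [1y] bond c/2=17/400: DF=(124763/125000 − 17/400·(0.966800))/(1+17/400) = 459/500 ≈ 0.918000
step 3 [1.5y] zero: DF = P = 4407/5000 ≈ 0.881400
step 4 [2y] swap r/2=519/12035: DF=(1 − 519/12035·(0.966800+0.918000+0.881400))/(1+519/12035) = 8443/10000 ≈ 0.844300
step 5 [2.5y] bond c/2=17/400: DF=(4007331/4000000 − 17/400·(0.966800+0.918000+0.881400+0.844300))/(1+17/400) = 4069/5000 ≈ 0.813800
step 6 [3y] zero: DF = P = 3931/5000 ≈ 0.786200
step 7 [3.5y] zero: DF = P = 7681/10000 ≈ 0.768100

1 1/2 2417/2500
2 1 459/500
3 3/2 4407/5000
4 2 8443/10000
5 5/2 4069/5000
6 3 3931/5000
7 7/2 7681/10000
DF(3y) = 3931/5000 ≈ 0.786200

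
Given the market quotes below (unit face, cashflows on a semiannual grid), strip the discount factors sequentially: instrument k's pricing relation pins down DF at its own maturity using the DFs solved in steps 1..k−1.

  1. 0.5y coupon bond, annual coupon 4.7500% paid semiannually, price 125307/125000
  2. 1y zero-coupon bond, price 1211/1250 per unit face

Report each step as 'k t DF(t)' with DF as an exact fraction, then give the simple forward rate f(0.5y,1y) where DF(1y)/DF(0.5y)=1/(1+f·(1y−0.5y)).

1 1/2 612/625
2 1 1211/1250
f(0.5y,1y) = ((612/625)/(1211/1250) − 1)/(1/2) = 26/1211 ≈ 2.1470%

step 1 [0.5y] bond c/2=19/800: DF=(125307/125000 − 19/800·(0))/(1+19/800) = 612/625 ≈ 0.979200
step 2 [1y] zero: DF = P = 1211/1250 ≈ 0.968800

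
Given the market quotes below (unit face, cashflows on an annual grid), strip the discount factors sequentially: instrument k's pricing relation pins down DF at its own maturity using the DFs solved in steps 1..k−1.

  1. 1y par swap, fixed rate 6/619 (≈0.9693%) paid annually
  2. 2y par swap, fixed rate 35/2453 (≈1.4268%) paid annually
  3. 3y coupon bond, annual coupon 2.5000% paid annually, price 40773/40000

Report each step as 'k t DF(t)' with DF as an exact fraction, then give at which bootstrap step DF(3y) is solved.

1 1 619/625
2 2 243/250
3 3 4733/5000
DF(3y) is solved at step 3

step 1 [1y] swap r/1=6/619: DF=(1 − 6/619·(0))/(1+6/619) = 619/625 ≈ 0.990400
step 2 [2y] swap r/1=35/2453: DF=(1 − 35/2453·(0.990400))/(1+35/2453) = 243/250 ≈ 0.972000
step 3 [3y] bond c/1=1/40: DF=(40773/40000 − 1/40·(0.990400+0.972000))/(1+1/40) = 4733/5000 ≈ 0.946600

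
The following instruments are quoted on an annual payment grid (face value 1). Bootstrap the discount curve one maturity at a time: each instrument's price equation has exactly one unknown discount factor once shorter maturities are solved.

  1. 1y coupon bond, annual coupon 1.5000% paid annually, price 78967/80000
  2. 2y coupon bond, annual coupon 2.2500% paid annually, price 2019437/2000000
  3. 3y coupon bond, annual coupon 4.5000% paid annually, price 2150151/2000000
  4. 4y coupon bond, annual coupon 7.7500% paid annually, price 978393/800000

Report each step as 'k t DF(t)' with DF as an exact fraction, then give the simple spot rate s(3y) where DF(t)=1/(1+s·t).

step 1 [1y] bond c/1=3/200: DF=(78967/80000 − 3/200·(0))/(1+3/200) = 389/400 ≈ 0.972500
step 2 [2y] bond c/1=9/400: DF=(2019437/2000000 − 9/400·(0.972500))/(1+9/400) = 9661/10000 ≈ 0.966100
step 3 [3y] bond c/1=9/200: DF=(2150151/2000000 − 9/200·(0.972500+0.966100))/(1+9/200) = 9453/10000 ≈ 0.945300
step 4 [4y] bond c/1=31/400: DF=(978393/800000 − 31/400·(0.972500+0.966100+0.945300))/(1+31/400) = 2319/2500 ≈ 0.927600

1 1 389/400
2 2 9661/10000
3 3 9453/10000
4 4 2319/2500
s(3y) = (1/(9453/10000) − 1)/(3) = 547/28359 ≈ 1.9288%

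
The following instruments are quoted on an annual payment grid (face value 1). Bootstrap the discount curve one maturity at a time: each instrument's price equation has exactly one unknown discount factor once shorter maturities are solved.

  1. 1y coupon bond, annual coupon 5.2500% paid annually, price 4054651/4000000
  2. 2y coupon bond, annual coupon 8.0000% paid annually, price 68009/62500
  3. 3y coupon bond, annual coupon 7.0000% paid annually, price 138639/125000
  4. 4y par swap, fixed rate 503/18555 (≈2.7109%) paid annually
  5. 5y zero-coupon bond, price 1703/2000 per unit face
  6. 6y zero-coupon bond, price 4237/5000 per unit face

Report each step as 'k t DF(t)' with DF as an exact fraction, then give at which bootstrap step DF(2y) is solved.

1 1 9631/10000
2 2 4681/5000
3 3 9123/10000
4 4 4497/5000
5 5 1703/2000
6 6 4237/5000
DF(2y) is solved at step 2

step 1 [1y] bond c/1=21/400: DF=(4054651/4000000 − 21/400·(0))/(1+21/400) = 9631/10000 ≈ 0.963100
step 2 [2y] bond c/1=2/25: DF=(68009/62500 − 2/25·(0.963100))/(1+2/25) = 4681/5000 ≈ 0.936200
step 3 [3y] bond c/1=7/100: DF=(138639/125000 − 7/100·(0.963100+0.936200))/(1+7/100) = 9123/10000 ≈ 0.912300
step 4 [4y] swap r/1=503/18555: DF=(1 − 503/18555·(0.963100+0.936200+0.912300))/(1+503/18555) = 4497/5000 ≈ 0.899400
step 5 [5y] zero: DF = P = 1703/2000 ≈ 0.851500
step 6 [6y] zero: DF = P = 4237/5000 ≈ 0.847400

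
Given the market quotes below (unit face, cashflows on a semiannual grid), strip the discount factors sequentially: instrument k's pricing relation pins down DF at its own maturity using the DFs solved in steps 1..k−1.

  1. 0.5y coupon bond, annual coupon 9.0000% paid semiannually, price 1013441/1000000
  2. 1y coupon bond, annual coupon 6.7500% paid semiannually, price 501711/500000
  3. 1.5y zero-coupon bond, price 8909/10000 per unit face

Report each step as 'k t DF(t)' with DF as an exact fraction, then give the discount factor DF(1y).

1 1/2 4849/5000
2 1 939/1000
3 3/2 8909/10000
DF(1y) = 939/1000 ≈ 0.939000

step 1 [0.5y] bond c/2=9/200: DF=(1013441/1000000 − 9/200·(0))/(1+9/200) = 4849/5000 ≈ 0.969800
step 2 [1y] bond c/2=27/800: DF=(501711/500000 − 27/800·(0.969800))/(1+27/800) = 939/1000 ≈ 0.939000
step 3 [1.5y] zero: DF = P = 8909/10000 ≈ 0.890900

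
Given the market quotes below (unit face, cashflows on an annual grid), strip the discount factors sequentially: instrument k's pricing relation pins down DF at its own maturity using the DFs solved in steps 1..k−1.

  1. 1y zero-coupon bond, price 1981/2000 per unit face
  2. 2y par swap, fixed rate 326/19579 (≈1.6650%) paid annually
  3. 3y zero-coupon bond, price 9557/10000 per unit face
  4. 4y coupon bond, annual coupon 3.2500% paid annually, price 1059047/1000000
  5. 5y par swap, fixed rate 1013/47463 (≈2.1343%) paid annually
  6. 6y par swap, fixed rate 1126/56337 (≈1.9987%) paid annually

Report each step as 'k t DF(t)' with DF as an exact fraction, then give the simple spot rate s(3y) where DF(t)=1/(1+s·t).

1 1 1981/2000
2 2 4837/5000
3 3 9557/10000
4 4 467/500
5 5 8987/10000
6 6 4437/5000
s(3y) = (1/(9557/10000) − 1)/(3) = 443/28671 ≈ 1.5451%

step 1 [1y] zero: DF = P = 1981/2000 ≈ 0.990500
step 2 [2y] swap r/1=326/19579: DF=(1 − 326/19579·(0.990500))/(1+326/19579) = 4837/5000 ≈ 0.967400
step 3 [3y] zero: DF = P = 9557/10000 ≈ 0.955700
step 4 [4y] bond c/1=13/400: DF=(1059047/1000000 − 13/400·(0.990500+0.967400+0.955700))/(1+13/400) = 467/500 ≈ 0.934000
step 5 [5y] swap r/1=1013/47463: DF=(1 − 1013/47463·(0.990500+0.967400+0.955700+0.934000))/(1+1013/47463) = 8987/10000 ≈ 0.898700
step 6 [6y] swap r/1=1126/56337: DF=(1 − 1126/56337·(0.990500+0.967400+0.955700+0.934000+0.898700))/(1+1126/56337) = 4437/5000 ≈ 0.887400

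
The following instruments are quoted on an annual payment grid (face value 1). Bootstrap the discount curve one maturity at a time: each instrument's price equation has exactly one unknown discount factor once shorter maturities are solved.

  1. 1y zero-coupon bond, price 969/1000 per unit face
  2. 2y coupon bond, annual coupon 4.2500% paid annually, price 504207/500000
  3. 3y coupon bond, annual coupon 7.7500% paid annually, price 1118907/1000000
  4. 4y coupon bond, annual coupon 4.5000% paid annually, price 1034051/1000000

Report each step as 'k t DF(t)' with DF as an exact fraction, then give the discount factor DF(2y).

step 1 [1y] zero: DF = P = 969/1000 ≈ 0.969000
step 2 [2y] bond c/1=17/400: DF=(504207/500000 − 17/400·(0.969000))/(1+17/400) = 4639/5000 ≈ 0.927800
step 3 [3y] bond c/1=31/400: DF=(1118907/1000000 − 31/400·(0.969000+0.927800))/(1+31/400) = 451/500 ≈ 0.902000
step 4 [4y] bond c/1=9/200: DF=(1034051/1000000 − 9/200·(0.969000+0.927800+0.902000))/(1+9/200) = 869/1000 ≈ 0.869000

1 1 969/1000
2 2 4639/5000
3 3 451/500
4 4 869/1000
DF(2y) = 4639/5000 ≈ 0.927800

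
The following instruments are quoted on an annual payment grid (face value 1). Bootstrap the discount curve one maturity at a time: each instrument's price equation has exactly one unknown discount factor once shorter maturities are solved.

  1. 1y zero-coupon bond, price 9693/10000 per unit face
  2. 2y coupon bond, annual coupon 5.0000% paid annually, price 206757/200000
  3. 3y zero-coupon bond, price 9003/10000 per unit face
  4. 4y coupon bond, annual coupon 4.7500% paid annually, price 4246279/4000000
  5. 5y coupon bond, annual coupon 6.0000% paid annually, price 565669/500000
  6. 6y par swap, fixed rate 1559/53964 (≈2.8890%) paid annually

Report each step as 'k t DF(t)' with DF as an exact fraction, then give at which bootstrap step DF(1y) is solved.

step 1 [1y] zero: DF = P = 9693/10000 ≈ 0.969300
step 2 [2y] bond c/1=1/20: DF=(206757/200000 − 1/20·(0.969300))/(1+1/20) = 1173/1250 ≈ 0.938400
step 3 [3y] zero: DF = P = 9003/10000 ≈ 0.900300
step 4 [4y] bond c/1=19/400: DF=(4246279/4000000 − 19/400·(0.969300+0.938400+0.900300))/(1+19/400) = 8861/10000 ≈ 0.886100
step 5 [5y] bond c/1=3/50: DF=(565669/500000 − 3/50·(0.969300+0.938400+0.900300+0.886100))/(1+3/50) = 4291/5000 ≈ 0.858200
step 6 [6y] swap r/1=1559/53964: DF=(1 − 1559/53964·(0.969300+0.938400+0.900300+0.886100+0.858200))/(1+1559/53964) = 8441/10000 ≈ 0.844100

1 1 9693/10000
2 2 1173/1250
3 3 9003/10000
4 4 8861/10000
5 5 4291/5000
6 6 8441/10000
DF(1y) is solved at step 1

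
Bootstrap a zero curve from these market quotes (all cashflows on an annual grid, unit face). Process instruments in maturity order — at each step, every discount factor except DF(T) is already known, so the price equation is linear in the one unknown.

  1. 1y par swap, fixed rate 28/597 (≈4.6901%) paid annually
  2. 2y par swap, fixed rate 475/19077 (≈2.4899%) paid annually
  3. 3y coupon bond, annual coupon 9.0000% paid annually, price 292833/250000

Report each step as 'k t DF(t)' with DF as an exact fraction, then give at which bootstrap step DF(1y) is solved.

1 1 597/625
2 2 381/400
3 3 9171/10000
DF(1y) is solved at step 1

step 1 [1y] swap r/1=28/597: DF=(1 − 28/597·(0))/(1+28/597) = 597/625 ≈ 0.955200
step 2 [2y] swap r/1=475/19077: DF=(1 − 475/19077·(0.955200))/(1+475/19077) = 381/400 ≈ 0.952500
step 3 [3y] bond c/1=9/100: DF=(292833/250000 − 9/100·(0.955200+0.952500))/(1+9/100) = 9171/10000 ≈ 0.917100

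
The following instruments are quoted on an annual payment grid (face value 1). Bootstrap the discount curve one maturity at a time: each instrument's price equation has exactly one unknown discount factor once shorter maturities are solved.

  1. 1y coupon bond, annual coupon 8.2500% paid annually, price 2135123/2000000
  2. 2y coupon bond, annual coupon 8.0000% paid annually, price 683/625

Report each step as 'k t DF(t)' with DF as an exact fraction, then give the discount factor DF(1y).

step 1 [1y] bond c/1=33/400: DF=(2135123/2000000 − 33/400·(0))/(1+33/400) = 4931/5000 ≈ 0.986200
step 2 [2y] bond c/1=2/25: DF=(683/625 − 2/25·(0.986200))/(1+2/25) = 2347/2500 ≈ 0.938800

1 1 4931/5000
2 2 2347/2500
DF(1y) = 4931/5000 ≈ 0.986200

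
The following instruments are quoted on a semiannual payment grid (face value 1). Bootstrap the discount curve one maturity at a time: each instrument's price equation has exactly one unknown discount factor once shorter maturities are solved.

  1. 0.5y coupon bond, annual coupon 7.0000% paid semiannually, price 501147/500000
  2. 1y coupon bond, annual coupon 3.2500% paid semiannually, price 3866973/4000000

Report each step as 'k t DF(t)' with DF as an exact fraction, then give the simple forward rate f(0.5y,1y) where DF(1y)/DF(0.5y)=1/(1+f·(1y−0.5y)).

step 1 [0.5y] bond c/2=7/200: DF=(501147/500000 − 7/200·(0))/(1+7/200) = 2421/2500 ≈ 0.968400
step 2 [1y] bond c/2=13/800: DF=(3866973/4000000 − 13/800·(0.968400))/(1+13/800) = 4679/5000 ≈ 0.935800

1 1/2 2421/2500
2 1 4679/5000
f(0.5y,1y) = ((2421/2500)/(4679/5000) − 1)/(1/2) = 326/4679 ≈ 6.9673%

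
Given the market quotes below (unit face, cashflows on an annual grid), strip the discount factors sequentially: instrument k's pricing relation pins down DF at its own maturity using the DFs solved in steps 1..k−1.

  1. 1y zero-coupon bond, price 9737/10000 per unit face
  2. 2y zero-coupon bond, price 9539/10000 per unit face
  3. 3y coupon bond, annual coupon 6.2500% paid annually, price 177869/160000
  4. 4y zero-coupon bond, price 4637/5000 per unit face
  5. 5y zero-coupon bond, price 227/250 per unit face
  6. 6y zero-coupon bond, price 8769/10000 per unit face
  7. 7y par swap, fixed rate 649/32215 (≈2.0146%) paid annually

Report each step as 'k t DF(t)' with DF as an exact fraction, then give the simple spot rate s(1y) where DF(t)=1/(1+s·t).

step 1 [1y] zero: DF = P = 9737/10000 ≈ 0.973700
step 2 [2y] zero: DF = P = 9539/10000 ≈ 0.953900
step 3 [3y] bond c/1=1/16: DF=(177869/160000 − 1/16·(0.973700+0.953900))/(1+1/16) = 9329/10000 ≈ 0.932900
step 4 [4y] zero: DF = P = 4637/5000 ≈ 0.927400
step 5 [5y] zero: DF = P = 227/250 ≈ 0.908000
step 6 [6y] zero: DF = P = 8769/10000 ≈ 0.876900
step 7 [7y] swap r/1=649/32215: DF=(1 − 649/32215·(0.973700+0.953900+0.932900+0.927400+0.908000+0.876900))/(1+649/32215) = 4351/5000 ≈ 0.870200

1 1 9737/10000
2 2 9539/10000
3 3 9329/10000
4 4 4637/5000
5 5 227/250
6 6 8769/10000
7 7 4351/5000
s(1y) = (1/(9737/10000) − 1)/(1) = 263/9737 ≈ 2.7010%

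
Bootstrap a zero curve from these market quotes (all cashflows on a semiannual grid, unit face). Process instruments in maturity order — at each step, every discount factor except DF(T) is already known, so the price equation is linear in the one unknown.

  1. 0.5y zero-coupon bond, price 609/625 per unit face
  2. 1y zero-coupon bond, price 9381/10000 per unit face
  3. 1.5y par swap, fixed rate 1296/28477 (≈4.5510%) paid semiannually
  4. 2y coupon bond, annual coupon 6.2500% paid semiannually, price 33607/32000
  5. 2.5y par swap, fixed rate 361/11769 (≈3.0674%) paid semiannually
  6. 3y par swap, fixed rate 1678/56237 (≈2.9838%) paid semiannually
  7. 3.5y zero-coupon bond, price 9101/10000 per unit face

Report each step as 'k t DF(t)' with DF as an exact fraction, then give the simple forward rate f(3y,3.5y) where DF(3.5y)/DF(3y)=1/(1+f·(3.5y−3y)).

1 1/2 609/625
2 1 9381/10000
3 3/2 1169/1250
4 2 9321/10000
5 5/2 4639/5000
6 3 9161/10000
7 7/2 9101/10000
f(3y,3.5y) = ((9161/10000)/(9101/10000) − 1)/(1/2) = 120/9101 ≈ 1.3185%

step 1 [0.5y] zero: DF = P = 609/625 ≈ 0.974400
step 2 [1y] zero: DF = P = 9381/10000 ≈ 0.938100
step 3 [1.5y] swap r/2=648/28477: DF=(1 − 648/28477·(0.974400+0.938100))/(1+648/28477) = 1169/1250 ≈ 0.935200
step 4 [2y] bond c/2=1/32: DF=(33607/32000 − 1/32·(0.974400+0.938100+0.935200))/(1+1/32) = 9321/10000 ≈ 0.932100
step 5 [2.5y] swap r/2=361/23538: DF=(1 − 361/23538·(0.974400+0.938100+0.935200+0.932100))/(1+361/23538) = 4639/5000 ≈ 0.927800
step 6 [3y] swap r/2=839/56237: DF=(1 − 839/56237·(0.974400+0.938100+0.935200+0.932100+0.927800))/(1+839/56237) = 9161/10000 ≈ 0.916100
step 7 [3.5y] zero: DF = P = 9101/10000 ≈ 0.910100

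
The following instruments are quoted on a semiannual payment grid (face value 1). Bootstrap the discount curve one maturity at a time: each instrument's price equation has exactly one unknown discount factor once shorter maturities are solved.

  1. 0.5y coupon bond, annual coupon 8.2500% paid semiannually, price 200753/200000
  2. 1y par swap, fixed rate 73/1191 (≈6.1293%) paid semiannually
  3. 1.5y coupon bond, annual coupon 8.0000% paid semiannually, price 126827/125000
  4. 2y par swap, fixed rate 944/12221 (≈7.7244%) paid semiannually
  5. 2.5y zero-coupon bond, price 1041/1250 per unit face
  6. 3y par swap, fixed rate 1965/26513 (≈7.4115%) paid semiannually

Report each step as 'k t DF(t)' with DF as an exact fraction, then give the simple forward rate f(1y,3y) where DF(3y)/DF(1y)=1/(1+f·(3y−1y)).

1 1/2 241/250
2 1 1177/1250
3 3/2 9023/10000
4 2 1073/1250
5 5/2 1041/1250
6 3 1607/2000
f(1y,3y) = ((1177/1250)/(1607/2000) − 1)/(2) = 1381/16070 ≈ 8.5937%

step 1 [0.5y] bond c/2=33/800: DF=(200753/200000 − 33/800·(0))/(1+33/800) = 241/250 ≈ 0.964000
step 2 [1y] swap r/2=73/2382: DF=(1 − 73/2382·(0.964000))/(1+73/2382) = 1177/1250 ≈ 0.941600
step 3 [1.5y] bond c/2=1/25: DF=(126827/125000 − 1/25·(0.964000+0.941600))/(1+1/25) = 9023/10000 ≈ 0.902300
step 4 [2y] swap r/2=472/12221: DF=(1 − 472/12221·(0.964000+0.941600+0.902300))/(1+472/12221) = 1073/1250 ≈ 0.858400
step 5 [2.5y] zero: DF = P = 1041/1250 ≈ 0.832800
step 6 [3y] swap r/2=1965/53026: DF=(1 − 1965/53026·(0.964000+0.941600+0.902300+0.858400+0.832800))/(1+1965/53026) = 1607/2000 ≈ 0.803500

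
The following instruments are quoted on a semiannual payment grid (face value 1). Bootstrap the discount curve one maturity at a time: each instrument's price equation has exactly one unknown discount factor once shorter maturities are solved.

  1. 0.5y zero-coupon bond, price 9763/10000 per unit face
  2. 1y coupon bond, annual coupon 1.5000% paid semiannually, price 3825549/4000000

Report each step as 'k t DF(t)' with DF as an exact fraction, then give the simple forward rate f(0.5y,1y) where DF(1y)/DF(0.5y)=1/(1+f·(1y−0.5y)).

step 1 [0.5y] zero: DF = P = 9763/10000 ≈ 0.976300
step 2 [1y] bond c/2=3/400: DF=(3825549/4000000 − 3/400·(0.976300))/(1+3/400) = 471/500 ≈ 0.942000

1 1/2 9763/10000
2 1 471/500
f(0.5y,1y) = ((9763/10000)/(471/500) − 1)/(1/2) = 343/4710 ≈ 7.2824%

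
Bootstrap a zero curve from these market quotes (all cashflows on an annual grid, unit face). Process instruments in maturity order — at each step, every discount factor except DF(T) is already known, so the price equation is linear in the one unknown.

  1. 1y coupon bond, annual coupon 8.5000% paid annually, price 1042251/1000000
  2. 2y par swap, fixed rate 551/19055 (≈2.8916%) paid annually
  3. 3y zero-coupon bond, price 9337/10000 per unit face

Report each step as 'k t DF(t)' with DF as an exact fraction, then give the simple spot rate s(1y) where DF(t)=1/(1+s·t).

1 1 4803/5000
2 2 9449/10000
3 3 9337/10000
s(1y) = (1/(4803/5000) − 1)/(1) = 197/4803 ≈ 4.1016%

step 1 [1y] bond c/1=17/200: DF=(1042251/1000000 − 17/200·(0))/(1+17/200) = 4803/5000 ≈ 0.960600
step 2 [2y] swap r/1=551/19055: DF=(1 − 551/19055·(0.960600))/(1+551/19055) = 9449/10000 ≈ 0.944900
step 3 [3y] zero: DF = P = 9337/10000 ≈ 0.933700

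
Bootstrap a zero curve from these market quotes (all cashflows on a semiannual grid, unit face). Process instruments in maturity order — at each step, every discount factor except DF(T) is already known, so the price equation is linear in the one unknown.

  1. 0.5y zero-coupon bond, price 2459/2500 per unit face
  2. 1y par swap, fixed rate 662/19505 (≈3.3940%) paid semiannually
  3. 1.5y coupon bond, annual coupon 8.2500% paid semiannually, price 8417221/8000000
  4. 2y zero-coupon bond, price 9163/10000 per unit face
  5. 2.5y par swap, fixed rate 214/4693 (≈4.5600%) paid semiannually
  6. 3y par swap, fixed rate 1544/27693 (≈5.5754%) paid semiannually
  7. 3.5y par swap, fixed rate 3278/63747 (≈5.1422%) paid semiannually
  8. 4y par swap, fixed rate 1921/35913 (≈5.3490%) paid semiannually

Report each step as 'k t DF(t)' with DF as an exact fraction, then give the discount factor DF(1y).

1 1/2 2459/2500
2 1 9669/10000
3 3/2 2333/2500
4 2 9163/10000
5 5/2 893/1000
6 3 1057/1250
7 7/2 8361/10000
8 4 8079/10000
DF(1y) = 9669/10000 ≈ 0.966900

step 1 [0.5y] zero: DF = P = 2459/2500 ≈ 0.983600
step 2 [1y] swap r/2=331/19505: DF=(1 − 331/19505·(0.983600))/(1+331/19505) = 9669/10000 ≈ 0.966900
step 3 [1.5y] bond c/2=33/800: DF=(8417221/8000000 − 33/800·(0.983600+0.966900))/(1+33/800) = 2333/2500 ≈ 0.933200
step 4 [2y] zero: DF = P = 9163/10000 ≈ 0.916300
step 5 [2.5y] swap r/2=107/4693: DF=(1 − 107/4693·(0.983600+0.966900+0.933200+0.916300))/(1+107/4693) = 893/1000 ≈ 0.893000
step 6 [3y] swap r/2=772/27693: DF=(1 − 772/27693·(0.983600+0.966900+0.933200+0.916300+0.893000))/(1+772/27693) = 1057/1250 ≈ 0.845600
step 7 [3.5y] swap r/2=1639/63747: DF=(1 − 1639/63747·(0.983600+0.966900+0.933200+0.916300+0.893000+0.845600))/(1+1639/63747) = 8361/10000 ≈ 0.836100
step 8 [4y] swap r/2=1921/71826: DF=(1 − 1921/71826·(0.983600+0.966900+0.933200+0.916300+0.893000+0.845600+0.836100))/(1+1921/71826) = 8079/10000 ≈ 0.807900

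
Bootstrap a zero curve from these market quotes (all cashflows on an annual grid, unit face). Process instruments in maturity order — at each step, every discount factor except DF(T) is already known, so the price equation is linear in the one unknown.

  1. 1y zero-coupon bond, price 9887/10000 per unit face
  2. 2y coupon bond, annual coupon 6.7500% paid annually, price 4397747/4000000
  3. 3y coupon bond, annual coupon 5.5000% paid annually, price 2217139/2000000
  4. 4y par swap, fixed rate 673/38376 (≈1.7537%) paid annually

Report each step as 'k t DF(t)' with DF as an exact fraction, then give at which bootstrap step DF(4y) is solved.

step 1 [1y] zero: DF = P = 9887/10000 ≈ 0.988700
step 2 [2y] bond c/1=27/400: DF=(4397747/4000000 − 27/400·(0.988700))/(1+27/400) = 4837/5000 ≈ 0.967400
step 3 [3y] bond c/1=11/200: DF=(2217139/2000000 − 11/200·(0.988700+0.967400))/(1+11/200) = 593/625 ≈ 0.948800
step 4 [4y] swap r/1=673/38376: DF=(1 − 673/38376·(0.988700+0.967400+0.948800))/(1+673/38376) = 9327/10000 ≈ 0.932700

1 1 9887/10000
2 2 4837/5000
3 3 593/625
4 4 9327/10000
DF(4y) is solved at step 4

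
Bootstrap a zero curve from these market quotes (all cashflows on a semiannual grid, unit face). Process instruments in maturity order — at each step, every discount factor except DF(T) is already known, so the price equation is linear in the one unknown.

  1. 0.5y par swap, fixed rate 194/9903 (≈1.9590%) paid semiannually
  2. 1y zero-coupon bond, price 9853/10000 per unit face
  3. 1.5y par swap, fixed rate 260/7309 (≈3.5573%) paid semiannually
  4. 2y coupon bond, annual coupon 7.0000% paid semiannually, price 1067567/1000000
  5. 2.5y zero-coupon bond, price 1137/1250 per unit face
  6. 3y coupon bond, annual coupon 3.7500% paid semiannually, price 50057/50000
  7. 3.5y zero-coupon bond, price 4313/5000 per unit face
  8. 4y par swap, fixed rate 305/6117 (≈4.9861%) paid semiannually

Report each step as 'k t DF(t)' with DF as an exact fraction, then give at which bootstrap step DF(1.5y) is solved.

1 1/2 9903/10000
2 1 9853/10000
3 3/2 237/250
4 2 4663/5000
5 5/2 1137/1250
6 3 179/200
7 7/2 4313/5000
8 4 817/1000
DF(1.5y) is solved at step 3

step 1 [0.5y] swap r/2=97/9903: DF=(1 − 97/9903·(0))/(1+97/9903) = 9903/10000 ≈ 0.990300
step 2 [1y] zero: DF = P = 9853/10000 ≈ 0.985300
step 3 [1.5y] swap r/2=130/7309: DF=(1 − 130/7309·(0.990300+0.985300))/(1+130/7309) = 237/250 ≈ 0.948000
step 4 [2y] bond c/2=7/200: DF=(1067567/1000000 − 7/200·(0.990300+0.985300+0.948000))/(1+7/200) = 4663/5000 ≈ 0.932600
step 5 [2.5y] zero: DF = P = 1137/1250 ≈ 0.909600
step 6 [3y] bond c/2=3/160: DF=(50057/50000 − 3/160·(0.990300+0.985300+0.948000+0.932600+0.909600))/(1+3/160) = 179/200 ≈ 0.895000
step 7 [3.5y] zero: DF = P = 4313/5000 ≈ 0.862600
step 8 [4y] swap r/2=305/12234: DF=(1 − 305/12234·(0.990300+0.985300+0.948000+0.932600+0.909600+0.895000+0.862600))/(1+305/12234) = 817/1000 ≈ 0.817000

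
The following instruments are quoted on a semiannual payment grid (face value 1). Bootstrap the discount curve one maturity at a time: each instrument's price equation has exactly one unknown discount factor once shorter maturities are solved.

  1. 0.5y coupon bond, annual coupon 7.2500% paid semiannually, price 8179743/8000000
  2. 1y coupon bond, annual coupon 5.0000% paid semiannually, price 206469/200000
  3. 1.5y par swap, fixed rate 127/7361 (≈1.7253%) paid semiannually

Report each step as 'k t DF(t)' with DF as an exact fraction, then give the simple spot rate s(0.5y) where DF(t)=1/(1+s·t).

1 1/2 9867/10000
2 1 9831/10000
3 3/2 4873/5000
s(0.5y) = (1/(9867/10000) − 1)/(1/2) = 266/9867 ≈ 2.6959%

step 1 [0.5y] bond c/2=29/800: DF=(8179743/8000000 − 29/800·(0))/(1+29/800) = 9867/10000 ≈ 0.986700
step 2 [1y] bond c/2=1/40: DF=(206469/200000 − 1/40·(0.986700))/(1+1/40) = 9831/10000 ≈ 0.983100
step 3 [1.5y] swap r/2=127/14722: DF=(1 − 127/14722·(0.986700+0.983100))/(1+127/14722) = 4873/5000 ≈ 0.974600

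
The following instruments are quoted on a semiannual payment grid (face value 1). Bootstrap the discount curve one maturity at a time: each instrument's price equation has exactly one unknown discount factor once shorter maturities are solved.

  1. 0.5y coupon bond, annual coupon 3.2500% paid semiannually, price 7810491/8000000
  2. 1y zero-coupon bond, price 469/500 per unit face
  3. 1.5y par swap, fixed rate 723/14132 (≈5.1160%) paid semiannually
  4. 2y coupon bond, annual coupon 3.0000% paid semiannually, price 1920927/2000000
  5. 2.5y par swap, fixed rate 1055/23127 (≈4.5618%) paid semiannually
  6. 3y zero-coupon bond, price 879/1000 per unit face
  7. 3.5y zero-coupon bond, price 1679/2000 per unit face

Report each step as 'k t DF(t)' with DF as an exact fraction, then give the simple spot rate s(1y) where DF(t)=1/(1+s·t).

step 1 [0.5y] bond c/2=13/800: DF=(7810491/8000000 − 13/800·(0))/(1+13/800) = 9607/10000 ≈ 0.960700
step 2 [1y] zero: DF = P = 469/500 ≈ 0.938000
step 3 [1.5y] swap r/2=723/28264: DF=(1 − 723/28264·(0.960700+0.938000))/(1+723/28264) = 9277/10000 ≈ 0.927700
step 4 [2y] bond c/2=3/200: DF=(1920927/2000000 − 3/200·(0.960700+0.938000+0.927700))/(1+3/200) = 1809/2000 ≈ 0.904500
step 5 [2.5y] swap r/2=1055/46254: DF=(1 − 1055/46254·(0.960700+0.938000+0.927700+0.904500))/(1+1055/46254) = 1789/2000 ≈ 0.894500
step 6 [3y] zero: DF = P = 879/1000 ≈ 0.879000
step 7 [3.5y] zero: DF = P = 1679/2000 ≈ 0.839500

1 1/2 9607/10000
2 1 469/500
3 3/2 9277/10000
4 2 1809/2000
5 5/2 1789/2000
6 3 879/1000
7 7/2 1679/2000
s(1y) = (1/(469/500) − 1)/(1) = 31/469 ≈ 6.6098%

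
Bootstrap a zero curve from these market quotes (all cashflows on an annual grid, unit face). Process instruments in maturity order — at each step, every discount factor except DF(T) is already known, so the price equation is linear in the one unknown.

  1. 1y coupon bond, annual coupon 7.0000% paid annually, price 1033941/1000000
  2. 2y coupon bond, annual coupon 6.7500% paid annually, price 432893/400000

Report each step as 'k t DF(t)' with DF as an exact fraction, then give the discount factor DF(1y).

step 1 [1y] bond c/1=7/100: DF=(1033941/1000000 − 7/100·(0))/(1+7/100) = 9663/10000 ≈ 0.966300
step 2 [2y] bond c/1=27/400: DF=(432893/400000 − 27/400·(0.966300))/(1+27/400) = 9527/10000 ≈ 0.952700

1 1 9663/10000
2 2 9527/10000
DF(1y) = 9663/10000 ≈ 0.966300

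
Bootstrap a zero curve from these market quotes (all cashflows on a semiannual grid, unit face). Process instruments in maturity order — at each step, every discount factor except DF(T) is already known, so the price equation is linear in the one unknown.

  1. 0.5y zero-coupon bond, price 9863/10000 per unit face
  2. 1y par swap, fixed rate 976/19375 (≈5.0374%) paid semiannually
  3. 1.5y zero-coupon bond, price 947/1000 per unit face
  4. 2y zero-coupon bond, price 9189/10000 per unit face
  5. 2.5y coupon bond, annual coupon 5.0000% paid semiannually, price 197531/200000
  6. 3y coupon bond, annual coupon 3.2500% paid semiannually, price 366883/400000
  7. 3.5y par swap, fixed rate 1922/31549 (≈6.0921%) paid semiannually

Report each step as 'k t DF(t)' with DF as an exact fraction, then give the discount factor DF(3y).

step 1 [0.5y] zero: DF = P = 9863/10000 ≈ 0.986300
step 2 [1y] swap r/2=488/19375: DF=(1 − 488/19375·(0.986300))/(1+488/19375) = 1189/1250 ≈ 0.951200
step 3 [1.5y] zero: DF = P = 947/1000 ≈ 0.947000
step 4 [2y] zero: DF = P = 9189/10000 ≈ 0.918900
step 5 [2.5y] bond c/2=1/40: DF=(197531/200000 − 1/40·(0.986300+0.951200+0.947000+0.918900))/(1+1/40) = 2177/2500 ≈ 0.870800
step 6 [3y] bond c/2=13/800: DF=(366883/400000 − 13/800·(0.986300+0.951200+0.947000+0.918900+0.870800))/(1+13/800) = 4139/5000 ≈ 0.827800
step 7 [3.5y] swap r/2=961/31549: DF=(1 − 961/31549·(0.986300+0.951200+0.947000+0.918900+0.870800+0.827800))/(1+961/31549) = 4039/5000 ≈ 0.807800

1 1/2 9863/10000
2 1 1189/1250
3 3/2 947/1000
4 2 9189/10000
5 5/2 2177/2500
6 3 4139/5000
7 7/2 4039/5000
DF(3y) = 4139/5000 ≈ 0.827800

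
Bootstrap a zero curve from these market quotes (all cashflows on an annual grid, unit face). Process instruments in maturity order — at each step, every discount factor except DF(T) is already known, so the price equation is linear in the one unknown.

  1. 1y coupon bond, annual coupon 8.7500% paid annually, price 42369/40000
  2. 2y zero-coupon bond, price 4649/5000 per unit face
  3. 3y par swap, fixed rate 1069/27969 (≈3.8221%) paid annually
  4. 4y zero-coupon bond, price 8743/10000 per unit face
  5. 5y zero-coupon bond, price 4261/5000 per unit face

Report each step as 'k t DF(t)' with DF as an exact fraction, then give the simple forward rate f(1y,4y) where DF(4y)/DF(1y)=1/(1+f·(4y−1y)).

step 1 [1y] bond c/1=7/80: DF=(42369/40000 − 7/80·(0))/(1+7/80) = 487/500 ≈ 0.974000
step 2 [2y] zero: DF = P = 4649/5000 ≈ 0.929800
step 3 [3y] swap r/1=1069/27969: DF=(1 − 1069/27969·(0.974000+0.929800))/(1+1069/27969) = 8931/10000 ≈ 0.893100
step 4 [4y] zero: DF = P = 8743/10000 ≈ 0.874300
step 5 [5y] zero: DF = P = 4261/5000 ≈ 0.852200

1 1 487/500
2 2 4649/5000
3 3 8931/10000
4 4 8743/10000
5 5 4261/5000
f(1y,4y) = ((487/500)/(8743/10000) − 1)/(3) = 997/26229 ≈ 3.8011%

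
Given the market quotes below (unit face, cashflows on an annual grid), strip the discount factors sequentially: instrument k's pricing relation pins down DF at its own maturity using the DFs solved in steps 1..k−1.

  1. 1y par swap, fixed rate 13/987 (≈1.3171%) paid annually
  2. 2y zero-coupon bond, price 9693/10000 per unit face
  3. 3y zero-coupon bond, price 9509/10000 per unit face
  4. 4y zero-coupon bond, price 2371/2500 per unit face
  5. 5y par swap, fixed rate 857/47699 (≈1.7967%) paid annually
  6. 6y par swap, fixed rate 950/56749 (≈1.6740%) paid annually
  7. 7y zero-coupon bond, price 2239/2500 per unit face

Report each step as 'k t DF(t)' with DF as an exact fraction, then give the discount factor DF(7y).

1 1 987/1000
2 2 9693/10000
3 3 9509/10000
4 4 2371/2500
5 5 9143/10000
6 6 181/200
7 7 2239/2500
DF(7y) = 2239/2500 ≈ 0.895600

step 1 [1y] swap r/1=13/987: DF=(1 − 13/987·(0))/(1+13/987) = 987/1000 ≈ 0.987000
step 2 [2y] zero: DF = P = 9693/10000 ≈ 0.969300
step 3 [3y] zero: DF = P = 9509/10000 ≈ 0.950900
step 4 [4y] zero: DF = P = 2371/2500 ≈ 0.948400
step 5 [5y] swap r/1=857/47699: DF=(1 − 857/47699·(0.987000+0.969300+0.950900+0.948400))/(1+857/47699) = 9143/10000 ≈ 0.914300
step 6 [6y] swap r/1=950/56749: DF=(1 − 950/56749·(0.987000+0.969300+0.950900+0.948400+0.914300))/(1+950/56749) = 181/200 ≈ 0.905000
step 7 [7y] zero: DF = P = 2239/2500 ≈ 0.895600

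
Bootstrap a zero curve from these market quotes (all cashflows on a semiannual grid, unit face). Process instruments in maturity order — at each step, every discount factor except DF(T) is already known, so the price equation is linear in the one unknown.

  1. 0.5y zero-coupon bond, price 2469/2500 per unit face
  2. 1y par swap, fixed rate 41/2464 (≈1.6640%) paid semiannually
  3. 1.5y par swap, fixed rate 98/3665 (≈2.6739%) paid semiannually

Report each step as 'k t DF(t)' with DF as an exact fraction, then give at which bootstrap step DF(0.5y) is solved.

1 1/2 2469/2500
2 1 2459/2500
3 3/2 1201/1250
DF(0.5y) is solved at step 1

step 1 [0.5y] zero: DF = P = 2469/2500 ≈ 0.987600
step 2 [1y] swap r/2=41/4928: DF=(1 − 41/4928·(0.987600))/(1+41/4928) = 2459/2500 ≈ 0.983600
step 3 [1.5y] swap r/2=49/3665: DF=(1 − 49/3665·(0.987600+0.983600))/(1+49/3665) = 1201/1250 ≈ 0.960800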